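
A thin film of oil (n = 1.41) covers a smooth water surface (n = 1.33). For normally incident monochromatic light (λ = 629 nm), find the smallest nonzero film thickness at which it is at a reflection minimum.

223 nm

At the upper boundary (n = 1.0 to n = 1.41) the reflected ray undergoes a half-wave phase shift.
At the lower boundary (n = 1.41 to n = 1.33) the reflected ray undergoes no phase shift.
Net: one phase inversion between the two reflected rays.
For minimum reflection here: 2 n t = m λ.
Minimum nonzero at m = 1: t = λ / (2 n) = 629 / (2 × 1.41) = 223 nm.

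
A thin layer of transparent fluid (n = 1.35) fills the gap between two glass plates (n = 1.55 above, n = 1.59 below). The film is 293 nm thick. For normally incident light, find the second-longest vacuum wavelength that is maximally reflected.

527 nm

Ray reflecting at the top interface goes from n = 1.55 toward n = 1.35: no phase shift.
Bottom surface (1.35 → 1.59): reflection off a higher-index medium gives a half-wave phase shift.
The two reflections differ by half a wavelength.
With one net inversion, constructive interference in reflection requires 2 n t = (m + ½) λ.
λ = 2 n t / (m + ½). The second-longest wavelength is m = 1: λ = 2 × 1.35 × 293 / 1.50 = 527 nm.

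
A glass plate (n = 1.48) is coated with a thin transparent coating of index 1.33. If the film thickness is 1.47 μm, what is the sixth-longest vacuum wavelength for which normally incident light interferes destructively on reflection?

711 nm

Top surface (1.0 → 1.33): reflection off a higher-index medium gives a half-wave phase shift.
Bottom surface (1.33 → 1.48): reflection off a higher-index medium gives a half-wave phase shift.
Net: no relative phase inversion (both shifts match).
So the condition for destructive reflection is 2 n t = (m + ½) λ.
λ = 2 n t / (m + ½). The sixth-longest wavelength is m = 5: λ = 2 × 1.33 × 1470 / 5.50 = 711 nm.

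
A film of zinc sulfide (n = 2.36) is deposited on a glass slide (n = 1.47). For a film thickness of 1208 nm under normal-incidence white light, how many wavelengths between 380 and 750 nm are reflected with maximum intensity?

Ray reflecting at the top interface goes from n = 1.0 toward n = 2.36: a half-wave phase shift.
Ray reflecting at the bottom interface goes from n = 2.36 toward n = 1.47: no phase shift.
Exactly one π shift → a net half-wave offset.
So the condition for constructive reflection is 2 n t = (m + ½) λ.
λ = 2 n t / (m + ½) = 5702 / (m + ½) nm.
m=7: 760 nm (IR); m=8: 671 nm (visible); m=9: 600 nm (visible); m=10: 543 nm (visible); m=11: 496 nm (visible); m=12: 456 nm (visible); m=13: 422 nm (visible); m=14: 393 nm (visible); m=15: 368 nm (UV).

7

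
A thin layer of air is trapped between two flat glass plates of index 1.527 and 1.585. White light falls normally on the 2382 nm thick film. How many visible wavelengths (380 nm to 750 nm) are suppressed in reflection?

Ray reflecting at the top interface goes from n = 1.527 toward n = 1.0: no phase shift.
Bottom surface (1.0 → 1.585): reflection off a higher-index medium gives a half-wave phase shift.
The two reflections differ by half a wavelength.
With one net inversion, destructive interference in reflection requires 2 n t = m λ.
λ = 2 n t / m = 4764 / m nm.
m=6: 794 nm (IR); m=7: 681 nm (visible); m=8: 596 nm (visible); m=9: 529 nm (visible); m=10: 476 nm (visible); m=11: 433 nm (visible); m=12: 397 nm (visible); m=13: 366 nm (UV).

6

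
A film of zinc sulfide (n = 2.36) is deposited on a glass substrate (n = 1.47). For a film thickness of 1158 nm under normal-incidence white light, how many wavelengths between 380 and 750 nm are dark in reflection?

7

Ray reflecting at the top interface goes from n = 1.0 toward n = 2.36: a half-wave phase shift.
At the lower boundary (n = 2.36 to n = 1.47) the reflected ray undergoes no phase shift.
Exactly one π shift → a net half-wave offset.
With one net inversion, destructive interference in reflection requires 2 n t = m λ.
λ = 2 n t / m = 5466 / m nm.
m=7: 781 nm (IR); m=8: 683 nm (visible); m=9: 607 nm (visible); m=10: 547 nm (visible); m=11: 497 nm (visible); m=12: 455 nm (visible); m=13: 420 nm (visible); m=14: 390 nm (visible); m=15: 364 nm (UV).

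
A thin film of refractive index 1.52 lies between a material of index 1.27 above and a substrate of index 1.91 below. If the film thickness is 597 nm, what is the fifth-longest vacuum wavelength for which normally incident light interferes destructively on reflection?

403 nm

At the upper boundary (n = 1.27 to n = 1.52) the reflected ray undergoes a half-wave phase shift.
Ray reflecting at the bottom interface goes from n = 1.52 toward n = 1.91: a half-wave phase shift.
Net: no relative phase inversion (both shifts match).
So the condition for destructive reflection is 2 n t = (m + ½) λ.
λ = 2 n t / (m + ½). The fifth-longest wavelength is m = 4: λ = 2 × 1.52 × 597 / 4.50 = 403 nm.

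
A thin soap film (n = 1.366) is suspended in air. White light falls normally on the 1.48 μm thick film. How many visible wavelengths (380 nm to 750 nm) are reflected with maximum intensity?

Ray reflecting at the top interface goes from n = 1.0 toward n = 1.366: a half-wave phase shift.
Ray reflecting at the bottom interface goes from n = 1.366 toward n = 1.0: no phase shift.
Net: one phase inversion between the two reflected rays.
With one net inversion, constructive interference in reflection requires 2 n t = (m + ½) λ.
λ = 2 n t / (m + ½) = 4043 / (m + ½) nm.
m=4: 899 nm (IR); m=5: 735 nm (visible); m=6: 622 nm (visible); m=7: 539 nm (visible); m=8: 476 nm (visible); m=9: 426 nm (visible); m=10: 385 nm (visible); m=11: 352 nm (UV).

6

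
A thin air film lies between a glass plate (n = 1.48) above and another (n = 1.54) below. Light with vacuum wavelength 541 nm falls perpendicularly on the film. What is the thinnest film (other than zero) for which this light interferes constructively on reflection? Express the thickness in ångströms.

1353 Å

At the upper boundary (n = 1.48 to n = 1.0) the reflected ray undergoes no phase shift.
Bottom surface (1.0 → 1.54): reflection off a higher-index medium gives a half-wave phase shift.
Net: one phase inversion between the two reflected rays.
With one net inversion, constructive interference in reflection requires 2 n t = (m + ½) λ.
Minimum at m = 0: t = λ / (4 n) = 541 / (4 × 1.0) = 135 nm.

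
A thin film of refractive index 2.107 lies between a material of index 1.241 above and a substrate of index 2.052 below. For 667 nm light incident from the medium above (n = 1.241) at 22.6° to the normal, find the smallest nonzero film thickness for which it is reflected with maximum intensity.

81.2 nm

At the upper boundary (n = 1.241 to n = 2.107) the reflected ray undergoes a half-wave phase shift.
At the lower boundary (n = 2.107 to n = 2.052) the reflected ray undergoes no phase shift.
Net: one phase inversion between the two reflected rays.
With one net inversion, constructive interference in reflection requires 2 n t cos θ_r = (m + ½) λ.
Snell's law: 1.241 sin 22.6° = 2.107 sin θ_r → sin θ_r = 0.226, cos θ_r = 0.974.
Minimum at m = 0: t = λ / (4 n cos θ_r) = 667 / (4 × 2.107 × 0.974) = 81.2 nm.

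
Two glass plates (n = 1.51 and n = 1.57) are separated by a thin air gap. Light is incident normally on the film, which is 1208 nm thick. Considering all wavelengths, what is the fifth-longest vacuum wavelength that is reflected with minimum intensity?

Top surface (1.51 → 1.0): reflection off a lower-index medium gives no phase shift.
At the lower boundary (n = 1.0 to n = 1.57) the reflected ray undergoes a half-wave phase shift.
Exactly one π shift → a net half-wave offset.
For dark reflection here: 2 n t = m λ.
λ = 2 n t / m. The fifth-longest wavelength is m = 5: λ = 2 × 1.0 × 1208 / 5.00 = 483 nm.

483 nm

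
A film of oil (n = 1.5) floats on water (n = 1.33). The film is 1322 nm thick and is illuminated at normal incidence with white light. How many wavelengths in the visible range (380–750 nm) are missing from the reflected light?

Ray reflecting at the top interface goes from n = 1.0 toward n = 1.5: a half-wave phase shift.
At the lower boundary (n = 1.5 to n = 1.33) the reflected ray undergoes no phase shift.
Exactly one π shift → a net half-wave offset.
So the condition for destructive reflection is 2 n t = m λ.
λ = 2 n t / m = 3966 / m nm.
m=5: 793 nm (IR); m=6: 661 nm (visible); m=7: 567 nm (visible); m=8: 496 nm (visible); m=9: 441 nm (visible); m=10: 397 nm (visible); m=11: 361 nm (UV).

5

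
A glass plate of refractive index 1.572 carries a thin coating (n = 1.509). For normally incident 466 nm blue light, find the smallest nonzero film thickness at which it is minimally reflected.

77.2 nm

Ray reflecting at the top interface goes from n = 1.0 toward n = 1.509: a half-wave phase shift.
Ray reflecting at the bottom interface goes from n = 1.509 toward n = 1.572: a half-wave phase shift.
Zero or two π shifts → no net half-wave offset.
For dark reflection here: 2 n t = (m + ½) λ.
Minimum at m = 0: t = λ / (4 n) = 466 / (4 × 1.509) = 77.2 nm.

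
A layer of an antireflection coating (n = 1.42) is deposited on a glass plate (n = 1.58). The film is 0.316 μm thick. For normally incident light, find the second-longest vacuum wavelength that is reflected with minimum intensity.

598 nm

At the upper boundary (n = 1.0 to n = 1.42) the reflected ray undergoes a half-wave phase shift.
Ray reflecting at the bottom interface goes from n = 1.42 toward n = 1.58: a half-wave phase shift.
Net: no relative phase inversion (both shifts match).
So the condition for destructive reflection is 2 n t = (m + ½) λ.
λ = 2 n t / (m + ½). The second-longest wavelength is m = 1: λ = 2 × 1.42 × 316 / 1.50 = 598 nm.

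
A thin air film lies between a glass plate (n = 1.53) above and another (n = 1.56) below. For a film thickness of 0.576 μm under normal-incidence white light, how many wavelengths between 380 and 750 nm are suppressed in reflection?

Top surface (1.53 → 1.0): reflection off a lower-index medium gives no phase shift.
Ray reflecting at the bottom interface goes from n = 1.0 toward n = 1.56: a half-wave phase shift.
The two reflections differ by half a wavelength.
With one net inversion, destructive interference in reflection requires 2 n t = m λ.
λ = 2 n t / m = 1152 / m nm.
m=1: 1152 nm (IR); m=2: 576 nm (visible); m=3: 384 nm (visible); m=4: 288 nm (UV).

2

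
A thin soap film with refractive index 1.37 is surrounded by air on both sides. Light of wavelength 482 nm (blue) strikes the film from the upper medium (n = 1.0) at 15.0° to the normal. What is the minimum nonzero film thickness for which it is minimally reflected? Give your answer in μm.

0.179 μm

At the upper boundary (n = 1.0 to n = 1.37) the reflected ray undergoes a half-wave phase shift.
Bottom surface (1.37 → 1.0): reflection off a lower-index medium gives no phase shift.
Net: one phase inversion between the two reflected rays.
For dark reflection here: 2 n t cos θ_r = m λ.
Snell's law: 1.0 sin 15.0° = 1.37 sin θ_r → sin θ_r = 0.189, cos θ_r = 0.982.
Minimum nonzero at m = 1: t = λ / (2 n cos θ_r) = 482 / (2 × 1.37 × 0.982) = 179 nm.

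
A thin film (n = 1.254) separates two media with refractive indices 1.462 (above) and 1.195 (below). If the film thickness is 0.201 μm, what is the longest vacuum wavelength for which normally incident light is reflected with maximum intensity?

504 nm

Ray reflecting at the top interface goes from n = 1.462 toward n = 1.254: no phase shift.
At the lower boundary (n = 1.254 to n = 1.195) the reflected ray undergoes no phase shift.
Net: no relative phase inversion (both shifts match).
For strong reflection here: 2 n t = m λ.
λ = 2 n t / m. The longest wavelength is m = 1: λ = 2 × 1.254 × 201 / 1.00 = 504 nm.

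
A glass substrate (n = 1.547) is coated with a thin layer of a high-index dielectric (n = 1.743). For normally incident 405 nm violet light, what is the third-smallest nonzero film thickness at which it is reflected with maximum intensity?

Ray reflecting at the top interface goes from n = 1.0 toward n = 1.743: a half-wave phase shift.
Bottom surface (1.743 → 1.547): reflection off a lower-index medium gives no phase shift.
Exactly one π shift → a net half-wave offset.
So the condition for constructive reflection is 2 n t = (m + ½) λ.
The third-smallest nonzero thickness corresponds to m = 2: t = (m + ½) λ / (2 n) = 2.50 × 405 / (2 × 1.743) = 290 nm.

290 nm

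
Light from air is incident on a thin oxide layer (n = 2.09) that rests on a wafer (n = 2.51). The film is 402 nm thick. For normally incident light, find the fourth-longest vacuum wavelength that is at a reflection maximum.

420 nm

Ray reflecting at the top interface goes from n = 1.0 toward n = 2.09: a half-wave phase shift.
Ray reflecting at the bottom interface goes from n = 2.09 toward n = 2.51: a half-wave phase shift.
Zero or two π shifts → no net half-wave offset.
With no net inversion, constructive interference in reflection requires 2 n t = m λ.
λ = 2 n t / m. The fourth-longest wavelength is m = 4: λ = 2 × 2.09 × 402 / 4.00 = 420 nm.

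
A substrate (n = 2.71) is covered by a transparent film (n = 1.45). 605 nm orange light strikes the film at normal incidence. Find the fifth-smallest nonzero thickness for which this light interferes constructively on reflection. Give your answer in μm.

Ray reflecting at the top interface goes from n = 1.0 toward n = 1.45: a half-wave phase shift.
Bottom surface (1.45 → 2.71): reflection off a higher-index medium gives a half-wave phase shift.
Net: no relative phase inversion (both shifts match).
With no net inversion, constructive interference in reflection requires 2 n t = m λ.
The fifth-smallest nonzero thickness corresponds to m = 5: t = m λ / (2 n) = 5.00 × 605 / (2 × 1.45) = 1043 nm.

1.04 μm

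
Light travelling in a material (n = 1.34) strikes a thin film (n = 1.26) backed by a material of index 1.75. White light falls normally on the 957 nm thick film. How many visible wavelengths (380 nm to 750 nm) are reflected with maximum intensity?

3

Ray reflecting at the top interface goes from n = 1.34 toward n = 1.26: no phase shift.
Bottom surface (1.26 → 1.75): reflection off a higher-index medium gives a half-wave phase shift.
Net: one phase inversion between the two reflected rays.
For strong reflection here: 2 n t = (m + ½) λ.
λ = 2 n t / (m + ½) = 2412 / (m + ½) nm.
m=2: 965 nm (IR); m=3: 689 nm (visible); m=4: 536 nm (visible); m=5: 438 nm (visible); m=6: 371 nm (UV).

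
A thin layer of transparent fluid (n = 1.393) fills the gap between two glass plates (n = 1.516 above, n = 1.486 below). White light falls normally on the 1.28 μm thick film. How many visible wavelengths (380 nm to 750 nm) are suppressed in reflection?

Ray reflecting at the top interface goes from n = 1.516 toward n = 1.393: no phase shift.
At the lower boundary (n = 1.393 to n = 1.486) the reflected ray undergoes a half-wave phase shift.
Net: one phase inversion between the two reflected rays.
For minimum reflection here: 2 n t = m λ.
λ = 2 n t / m = 3566 / m nm.
m=4: 892 nm (IR); m=5: 713 nm (visible); m=6: 594 nm (visible); m=7: 509 nm (visible); m=8: 446 nm (visible); m=9: 396 nm (visible); m=10: 357 nm (UV).

5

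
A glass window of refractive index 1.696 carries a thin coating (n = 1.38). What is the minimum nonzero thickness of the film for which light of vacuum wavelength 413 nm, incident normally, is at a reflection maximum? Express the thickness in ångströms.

1496 Å

Ray reflecting at the top interface goes from n = 1.0 toward n = 1.38: a half-wave phase shift.
At the lower boundary (n = 1.38 to n = 1.696) the reflected ray undergoes a half-wave phase shift.
Zero or two π shifts → no net half-wave offset.
For bright reflection here: 2 n t = m λ.
Minimum nonzero at m = 1: t = λ / (2 n) = 413 / (2 × 1.38) = 150 nm.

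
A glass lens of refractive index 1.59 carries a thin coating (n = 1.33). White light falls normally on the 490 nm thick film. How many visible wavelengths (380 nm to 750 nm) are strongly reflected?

2

Ray reflecting at the top interface goes from n = 1.0 toward n = 1.33: a half-wave phase shift.
Bottom surface (1.33 → 1.59): reflection off a higher-index medium gives a half-wave phase shift.
Net: no relative phase inversion (both shifts match).
So the condition for constructive reflection is 2 n t = m λ.
λ = 2 n t / m = 1303 / m nm.
m=1: 1303 nm (IR); m=2: 652 nm (visible); m=3: 434 nm (visible); m=4: 326 nm (UV).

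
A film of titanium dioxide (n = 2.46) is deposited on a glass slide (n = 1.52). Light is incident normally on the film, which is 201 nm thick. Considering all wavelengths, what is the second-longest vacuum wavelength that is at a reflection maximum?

659 nm

Ray reflecting at the top interface goes from n = 1.0 toward n = 2.46: a half-wave phase shift.
Bottom surface (2.46 → 1.52): reflection off a lower-index medium gives no phase shift.
Exactly one π shift → a net half-wave offset.
For strong reflection here: 2 n t = (m + ½) λ.
λ = 2 n t / (m + ½). The second-longest wavelength is m = 1: λ = 2 × 2.46 × 201 / 1.50 = 659 nm.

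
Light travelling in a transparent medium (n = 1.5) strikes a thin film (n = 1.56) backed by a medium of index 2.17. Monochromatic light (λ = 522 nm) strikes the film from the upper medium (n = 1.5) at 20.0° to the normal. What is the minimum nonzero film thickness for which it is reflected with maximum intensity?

177 nm

At the upper boundary (n = 1.5 to n = 1.56) the reflected ray undergoes a half-wave phase shift.
Ray reflecting at the bottom interface goes from n = 1.56 toward n = 2.17: a half-wave phase shift.
The two reflections carry the same phase change, so no net offset.
With no net inversion, constructive interference in reflection requires 2 n t cos θ_r = m λ.
Snell's law: 1.5 sin 20.0° = 1.56 sin θ_r → sin θ_r = 0.329, cos θ_r = 0.944.
Minimum nonzero at m = 1: t = λ / (2 n cos θ_r) = 522 / (2 × 1.56 × 0.944) = 177 nm.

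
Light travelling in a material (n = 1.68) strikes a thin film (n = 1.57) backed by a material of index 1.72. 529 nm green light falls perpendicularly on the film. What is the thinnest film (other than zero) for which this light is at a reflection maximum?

Top surface (1.68 → 1.57): reflection off a lower-index medium gives no phase shift.
Ray reflecting at the bottom interface goes from n = 1.57 toward n = 1.72: a half-wave phase shift.
Exactly one π shift → a net half-wave offset.
For bright reflection here: 2 n t = (m + ½) λ.
Minimum at m = 0: t = λ / (4 n) = 529 / (4 × 1.57) = 84.2 nm.

84.2 nm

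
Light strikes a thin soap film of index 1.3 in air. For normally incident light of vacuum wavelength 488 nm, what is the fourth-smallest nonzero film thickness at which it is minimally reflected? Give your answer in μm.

Ray reflecting at the top interface goes from n = 1.0 toward n = 1.3: a half-wave phase shift.
Bottom surface (1.3 → 1.0): reflection off a lower-index medium gives no phase shift.
Net: one phase inversion between the two reflected rays.
So the condition for destructive reflection is 2 n t = m λ.
The fourth-smallest nonzero thickness corresponds to m = 4: t = m λ / (2 n) = 4.00 × 488 / (2 × 1.3) = 751 nm.

0.751 μm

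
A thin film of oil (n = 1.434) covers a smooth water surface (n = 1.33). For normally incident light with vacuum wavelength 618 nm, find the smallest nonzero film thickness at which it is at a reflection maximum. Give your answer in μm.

Ray reflecting at the top interface goes from n = 1.0 toward n = 1.434: a half-wave phase shift.
At the lower boundary (n = 1.434 to n = 1.33) the reflected ray undergoes no phase shift.
The two reflections differ by half a wavelength.
With one net inversion, constructive interference in reflection requires 2 n t = (m + ½) λ.
Minimum at m = 0: t = λ / (4 n) = 618 / (4 × 1.434) = 108 nm.

0.108 μm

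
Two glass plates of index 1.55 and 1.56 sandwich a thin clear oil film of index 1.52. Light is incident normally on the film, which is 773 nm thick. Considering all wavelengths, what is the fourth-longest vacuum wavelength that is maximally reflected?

At the upper boundary (n = 1.55 to n = 1.52) the reflected ray undergoes no phase shift.
At the lower boundary (n = 1.52 to n = 1.56) the reflected ray undergoes a half-wave phase shift.
Net: one phase inversion between the two reflected rays.
For maximum reflection here: 2 n t = (m + ½) λ.
λ = 2 n t / (m + ½). The fourth-longest wavelength is m = 3: λ = 2 × 1.52 × 773 / 3.50 = 671 nm.

671 nm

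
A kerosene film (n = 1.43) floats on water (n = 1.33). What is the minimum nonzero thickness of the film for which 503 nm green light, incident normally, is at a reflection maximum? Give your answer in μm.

Ray reflecting at the top interface goes from n = 1.0 toward n = 1.43: a half-wave phase shift.
At the lower boundary (n = 1.43 to n = 1.33) the reflected ray undergoes no phase shift.
Exactly one π shift → a net half-wave offset.
For maximum reflection here: 2 n t = (m + ½) λ.
Minimum at m = 0: t = λ / (4 n) = 503 / (4 × 1.43) = 87.9 nm.

0.0879 μm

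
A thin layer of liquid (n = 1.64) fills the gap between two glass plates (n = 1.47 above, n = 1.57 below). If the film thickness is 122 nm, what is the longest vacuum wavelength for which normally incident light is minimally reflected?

At the upper boundary (n = 1.47 to n = 1.64) the reflected ray undergoes a half-wave phase shift.
Bottom surface (1.64 → 1.57): reflection off a lower-index medium gives no phase shift.
The two reflections differ by half a wavelength.
So the condition for destructive reflection is 2 n t = m λ.
λ = 2 n t / m. The longest wavelength is m = 1: λ = 2 × 1.64 × 122 / 1.00 = 400 nm.

400 nm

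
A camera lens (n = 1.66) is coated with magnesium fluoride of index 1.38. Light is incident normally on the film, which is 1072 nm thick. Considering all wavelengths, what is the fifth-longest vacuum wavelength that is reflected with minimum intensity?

Ray reflecting at the top interface goes from n = 1.0 toward n = 1.38: a half-wave phase shift.
Ray reflecting at the bottom interface goes from n = 1.38 toward n = 1.66: a half-wave phase shift.
Net: no relative phase inversion (both shifts match).
With no net inversion, destructive interference in reflection requires 2 n t = (m + ½) λ.
λ = 2 n t / (m + ½). The fifth-longest wavelength is m = 4: λ = 2 × 1.38 × 1072 / 4.50 = 657 nm.

657 nm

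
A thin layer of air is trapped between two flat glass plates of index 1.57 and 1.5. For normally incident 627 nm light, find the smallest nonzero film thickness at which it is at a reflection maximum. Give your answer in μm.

Ray reflecting at the top interface goes from n = 1.57 toward n = 1.0: no phase shift.
At the lower boundary (n = 1.0 to n = 1.5) the reflected ray undergoes a half-wave phase shift.
The two reflections differ by half a wavelength.
So the condition for constructive reflection is 2 n t = (m + ½) λ.
Minimum at m = 0: t = λ / (4 n) = 627 / (4 × 1.0) = 157 nm.

0.157 μm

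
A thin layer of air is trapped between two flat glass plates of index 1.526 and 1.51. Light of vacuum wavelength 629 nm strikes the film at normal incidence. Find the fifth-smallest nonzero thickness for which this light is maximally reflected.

At the upper boundary (n = 1.526 to n = 1.0) the reflected ray undergoes no phase shift.
Bottom surface (1.0 → 1.51): reflection off a higher-index medium gives a half-wave phase shift.
Exactly one π shift → a net half-wave offset.
So the condition for constructive reflection is 2 n t = (m + ½) λ.
The fifth-smallest nonzero thickness corresponds to m = 4: t = (m + ½) λ / (2 n) = 4.50 × 629 / (2 × 1.0) = 1415 nm.

1415 nm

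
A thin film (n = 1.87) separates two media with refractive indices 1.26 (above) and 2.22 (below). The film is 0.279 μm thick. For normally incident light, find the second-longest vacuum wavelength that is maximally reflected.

Top surface (1.26 → 1.87): reflection off a higher-index medium gives a half-wave phase shift.
At the lower boundary (n = 1.87 to n = 2.22) the reflected ray undergoes a half-wave phase shift.
The two reflections carry the same phase change, so no net offset.
For strong reflection here: 2 n t = m λ.
λ = 2 n t / m. The second-longest wavelength is m = 2: λ = 2 × 1.87 × 279 / 2.00 = 522 nm.

522 nm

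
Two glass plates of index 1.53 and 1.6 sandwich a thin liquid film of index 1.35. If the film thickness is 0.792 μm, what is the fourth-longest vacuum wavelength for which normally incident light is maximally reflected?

Top surface (1.53 → 1.35): reflection off a lower-index medium gives no phase shift.
Bottom surface (1.35 → 1.6): reflection off a higher-index medium gives a half-wave phase shift.
The two reflections differ by half a wavelength.
For strong reflection here: 2 n t = (m + ½) λ.
λ = 2 n t / (m + ½). The fourth-longest wavelength is m = 3: λ = 2 × 1.35 × 792 / 3.50 = 611 nm.

611 nm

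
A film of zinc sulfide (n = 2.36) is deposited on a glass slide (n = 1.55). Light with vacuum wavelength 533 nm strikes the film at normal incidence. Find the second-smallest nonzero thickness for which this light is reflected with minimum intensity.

At the upper boundary (n = 1.0 to n = 2.36) the reflected ray undergoes a half-wave phase shift.
Ray reflecting at the bottom interface goes from n = 2.36 toward n = 1.55: no phase shift.
Exactly one π shift → a net half-wave offset.
With one net inversion, destructive interference in reflection requires 2 n t = m λ.
The second-smallest nonzero thickness corresponds to m = 2: t = m λ / (2 n) = 2.00 × 533 / (2 × 2.36) = 226 nm.

226 nm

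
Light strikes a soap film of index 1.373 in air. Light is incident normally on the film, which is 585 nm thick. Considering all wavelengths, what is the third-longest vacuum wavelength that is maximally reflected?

643 nm

Ray reflecting at the top interface goes from n = 1.0 toward n = 1.373: a half-wave phase shift.
Bottom surface (1.373 → 1.0): reflection off a lower-index medium gives no phase shift.
Net: one phase inversion between the two reflected rays.
For bright reflection here: 2 n t = (m + ½) λ.
λ = 2 n t / (m + ½). The third-longest wavelength is m = 2: λ = 2 × 1.373 × 585 / 2.50 = 643 nm.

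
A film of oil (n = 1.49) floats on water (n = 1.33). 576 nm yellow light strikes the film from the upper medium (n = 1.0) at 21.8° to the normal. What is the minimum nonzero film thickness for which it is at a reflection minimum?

At the upper boundary (n = 1.0 to n = 1.49) the reflected ray undergoes a half-wave phase shift.
Ray reflecting at the bottom interface goes from n = 1.49 toward n = 1.33: no phase shift.
Net: one phase inversion between the two reflected rays.
With one net inversion, destructive interference in reflection requires 2 n t cos θ_r = m λ.
Snell's law: 1.0 sin 21.8° = 1.49 sin θ_r → sin θ_r = 0.249, cos θ_r = 0.968.
Minimum nonzero at m = 1: t = λ / (2 n cos θ_r) = 576 / (2 × 1.49 × 0.968) = 200 nm.

200 nm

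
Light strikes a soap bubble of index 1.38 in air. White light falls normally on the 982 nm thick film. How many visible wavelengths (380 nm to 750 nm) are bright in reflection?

3

At the upper boundary (n = 1.0 to n = 1.38) the reflected ray undergoes a half-wave phase shift.
Ray reflecting at the bottom interface goes from n = 1.38 toward n = 1.0: no phase shift.
Exactly one π shift → a net half-wave offset.
So the condition for constructive reflection is 2 n t = (m + ½) λ.
λ = 2 n t / (m + ½) = 2710 / (m + ½) nm.
m=3: 774 nm (IR); m=4: 602 nm (visible); m=5: 493 nm (visible); m=6: 417 nm (visible); m=7: 361 nm (UV).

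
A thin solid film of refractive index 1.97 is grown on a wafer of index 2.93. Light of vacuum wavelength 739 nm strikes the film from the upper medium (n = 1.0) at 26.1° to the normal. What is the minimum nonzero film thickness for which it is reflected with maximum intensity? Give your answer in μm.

Top surface (1.0 → 1.97): reflection off a higher-index medium gives a half-wave phase shift.
Ray reflecting at the bottom interface goes from n = 1.97 toward n = 2.93: a half-wave phase shift.
Net: no relative phase inversion (both shifts match).
So the condition for constructive reflection is 2 n t cos θ_r = m λ.
Snell's law: 1.0 sin 26.1° = 1.97 sin θ_r → sin θ_r = 0.223, cos θ_r = 0.975.
Minimum nonzero at m = 1: t = λ / (2 n cos θ_r) = 739 / (2 × 1.97 × 0.975) = 192 nm.

0.192 μm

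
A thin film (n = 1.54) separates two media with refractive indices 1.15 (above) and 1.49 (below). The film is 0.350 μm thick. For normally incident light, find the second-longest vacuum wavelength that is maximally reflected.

719 nm

At the upper boundary (n = 1.15 to n = 1.54) the reflected ray undergoes a half-wave phase shift.
Ray reflecting at the bottom interface goes from n = 1.54 toward n = 1.49: no phase shift.
The two reflections differ by half a wavelength.
So the condition for constructive reflection is 2 n t = (m + ½) λ.
λ = 2 n t / (m + ½). The second-longest wavelength is m = 1: λ = 2 × 1.54 × 350 / 1.50 = 719 nm.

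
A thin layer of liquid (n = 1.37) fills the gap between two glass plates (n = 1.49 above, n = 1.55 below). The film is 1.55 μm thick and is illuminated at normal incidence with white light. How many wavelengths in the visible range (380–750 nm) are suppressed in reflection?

6

Top surface (1.49 → 1.37): reflection off a lower-index medium gives no phase shift.
Ray reflecting at the bottom interface goes from n = 1.37 toward n = 1.55: a half-wave phase shift.
Net: one phase inversion between the two reflected rays.
So the condition for destructive reflection is 2 n t = m λ.
λ = 2 n t / m = 4247 / m nm.
m=5: 849 nm (IR); m=6: 708 nm (visible); m=7: 607 nm (visible); m=8: 531 nm (visible); m=9: 472 nm (visible); m=10: 425 nm (visible); m=11: 386 nm (visible); m=12: 354 nm (UV).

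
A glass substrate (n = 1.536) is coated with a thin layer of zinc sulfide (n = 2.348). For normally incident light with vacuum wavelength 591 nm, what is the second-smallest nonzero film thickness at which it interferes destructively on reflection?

252 nm

Top surface (1.0 → 2.348): reflection off a higher-index medium gives a half-wave phase shift.
Ray reflecting at the bottom interface goes from n = 2.348 toward n = 1.536: no phase shift.
Net: one phase inversion between the two reflected rays.
With one net inversion, destructive interference in reflection requires 2 n t = m λ.
The second-smallest nonzero thickness corresponds to m = 2: t = m λ / (2 n) = 2.00 × 591 / (2 × 2.348) = 252 nm.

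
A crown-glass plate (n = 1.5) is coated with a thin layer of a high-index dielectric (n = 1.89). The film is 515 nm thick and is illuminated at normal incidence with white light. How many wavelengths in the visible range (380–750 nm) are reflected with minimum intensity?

3

Ray reflecting at the top interface goes from n = 1.0 toward n = 1.89: a half-wave phase shift.
Bottom surface (1.89 → 1.5): reflection off a lower-index medium gives no phase shift.
Exactly one π shift → a net half-wave offset.
For weak reflection here: 2 n t = m λ.
λ = 2 n t / m = 1947 / m nm.
m=2: 973 nm (IR); m=3: 649 nm (visible); m=4: 487 nm (visible); m=5: 389 nm (visible); m=6: 324 nm (UV).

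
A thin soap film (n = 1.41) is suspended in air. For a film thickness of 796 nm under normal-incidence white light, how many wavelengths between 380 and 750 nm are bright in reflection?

3

Top surface (1.0 → 1.41): reflection off a higher-index medium gives a half-wave phase shift.
Ray reflecting at the bottom interface goes from n = 1.41 toward n = 1.0: no phase shift.
Exactly one π shift → a net half-wave offset.
So the condition for constructive reflection is 2 n t = (m + ½) λ.
λ = 2 n t / (m + ½) = 2245 / (m + ½) nm.
m=2: 898 nm (IR); m=3: 641 nm (visible); m=4: 499 nm (visible); m=5: 408 nm (visible); m=6: 345 nm (UV).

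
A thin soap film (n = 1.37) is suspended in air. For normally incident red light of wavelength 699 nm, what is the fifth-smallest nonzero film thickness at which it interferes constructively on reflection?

1148 nm

Ray reflecting at the top interface goes from n = 1.0 toward n = 1.37: a half-wave phase shift.
Ray reflecting at the bottom interface goes from n = 1.37 toward n = 1.0: no phase shift.
Exactly one π shift → a net half-wave offset.
So the condition for constructive reflection is 2 n t = (m + ½) λ.
The fifth-smallest nonzero thickness corresponds to m = 4: t = (m + ½) λ / (2 n) = 4.50 × 699 / (2 × 1.37) = 1148 nm.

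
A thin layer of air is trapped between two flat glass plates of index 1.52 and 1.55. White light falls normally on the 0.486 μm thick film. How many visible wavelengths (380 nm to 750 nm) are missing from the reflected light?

Ray reflecting at the top interface goes from n = 1.52 toward n = 1.0: no phase shift.
At the lower boundary (n = 1.0 to n = 1.55) the reflected ray undergoes a half-wave phase shift.
Exactly one π shift → a net half-wave offset.
So the condition for destructive reflection is 2 n t = m λ.
λ = 2 n t / m = 972 / m nm.
m=1: 972 nm (IR); m=2: 486 nm (visible); m=3: 324 nm (UV).

1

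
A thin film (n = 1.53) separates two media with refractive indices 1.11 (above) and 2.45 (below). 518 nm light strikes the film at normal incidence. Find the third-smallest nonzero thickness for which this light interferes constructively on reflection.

At the upper boundary (n = 1.11 to n = 1.53) the reflected ray undergoes a half-wave phase shift.
Bottom surface (1.53 → 2.45): reflection off a higher-index medium gives a half-wave phase shift.
The two reflections carry the same phase change, so no net offset.
So the condition for constructive reflection is 2 n t = m λ.
The third-smallest nonzero thickness corresponds to m = 3: t = m λ / (2 n) = 3.00 × 518 / (2 × 1.53) = 508 nm.

508 nm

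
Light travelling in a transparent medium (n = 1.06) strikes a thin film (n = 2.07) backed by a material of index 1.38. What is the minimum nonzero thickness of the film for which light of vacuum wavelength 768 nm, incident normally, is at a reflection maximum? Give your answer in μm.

0.0928 μm

Top surface (1.06 → 2.07): reflection off a higher-index medium gives a half-wave phase shift.
Ray reflecting at the bottom interface goes from n = 2.07 toward n = 1.38: no phase shift.
Exactly one π shift → a net half-wave offset.
With one net inversion, constructive interference in reflection requires 2 n t = (m + ½) λ.
Minimum at m = 0: t = λ / (4 n) = 768 / (4 × 2.07) = 92.8 nm.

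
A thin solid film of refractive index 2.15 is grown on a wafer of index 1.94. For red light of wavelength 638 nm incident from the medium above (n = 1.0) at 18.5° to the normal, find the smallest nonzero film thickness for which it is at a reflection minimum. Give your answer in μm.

0.150 μm

Ray reflecting at the top interface goes from n = 1.0 toward n = 2.15: a half-wave phase shift.
Bottom surface (2.15 → 1.94): reflection off a lower-index medium gives no phase shift.
The two reflections differ by half a wavelength.
So the condition for destructive reflection is 2 n t cos θ_r = m λ.
Snell's law: 1.0 sin 18.5° = 2.15 sin θ_r → sin θ_r = 0.148, cos θ_r = 0.989.
Minimum nonzero at m = 1: t = λ / (2 n cos θ_r) = 638 / (2 × 2.15 × 0.989) = 150 nm.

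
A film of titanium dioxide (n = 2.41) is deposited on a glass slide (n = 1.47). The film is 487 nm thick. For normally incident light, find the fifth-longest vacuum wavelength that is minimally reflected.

At the upper boundary (n = 1.0 to n = 2.41) the reflected ray undergoes a half-wave phase shift.
Bottom surface (2.41 → 1.47): reflection off a lower-index medium gives no phase shift.
Exactly one π shift → a net half-wave offset.
For dark reflection here: 2 n t = m λ.
λ = 2 n t / m. The fifth-longest wavelength is m = 5: λ = 2 × 2.41 × 487 / 5.00 = 469 nm.

469 nm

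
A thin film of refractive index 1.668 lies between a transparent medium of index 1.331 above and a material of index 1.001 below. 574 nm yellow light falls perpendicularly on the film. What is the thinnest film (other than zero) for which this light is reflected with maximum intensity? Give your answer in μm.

Top surface (1.331 → 1.668): reflection off a higher-index medium gives a half-wave phase shift.
Ray reflecting at the bottom interface goes from n = 1.668 toward n = 1.001: no phase shift.
The two reflections differ by half a wavelength.
For strong reflection here: 2 n t = (m + ½) λ.
Minimum at m = 0: t = λ / (4 n) = 574 / (4 × 1.668) = 86.0 nm.

0.0860 μm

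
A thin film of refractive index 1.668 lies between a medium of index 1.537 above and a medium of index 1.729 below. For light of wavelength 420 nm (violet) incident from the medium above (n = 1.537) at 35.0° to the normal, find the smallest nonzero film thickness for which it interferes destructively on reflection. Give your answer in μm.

Ray reflecting at the top interface goes from n = 1.537 toward n = 1.668: a half-wave phase shift.
Bottom surface (1.668 → 1.729): reflection off a higher-index medium gives a half-wave phase shift.
Net: no relative phase inversion (both shifts match).
So the condition for destructive reflection is 2 n t cos θ_r = (m + ½) λ.
Snell's law: 1.537 sin 35.0° = 1.668 sin θ_r → sin θ_r = 0.529, cos θ_r = 0.849.
Minimum at m = 0: t = λ / (4 n cos θ_r) = 420 / (4 × 1.668 × 0.849) = 74.2 nm.

0.0742 μm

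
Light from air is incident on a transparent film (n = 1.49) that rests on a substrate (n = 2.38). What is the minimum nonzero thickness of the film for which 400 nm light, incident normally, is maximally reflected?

At the upper boundary (n = 1.0 to n = 1.49) the reflected ray undergoes a half-wave phase shift.
At the lower boundary (n = 1.49 to n = 2.38) the reflected ray undergoes a half-wave phase shift.
The two reflections carry the same phase change, so no net offset.
For maximum reflection here: 2 n t = m λ.
Minimum nonzero at m = 1: t = λ / (2 n) = 400 / (2 × 1.49) = 134 nm.

134 nm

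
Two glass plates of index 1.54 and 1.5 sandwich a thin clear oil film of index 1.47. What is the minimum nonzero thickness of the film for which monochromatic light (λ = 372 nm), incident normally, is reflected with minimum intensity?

At the upper boundary (n = 1.54 to n = 1.47) the reflected ray undergoes no phase shift.
Ray reflecting at the bottom interface goes from n = 1.47 toward n = 1.5: a half-wave phase shift.
Exactly one π shift → a net half-wave offset.
With one net inversion, destructive interference in reflection requires 2 n t = m λ.
Minimum nonzero at m = 1: t = λ / (2 n) = 372 / (2 × 1.47) = 127 nm.

127 nm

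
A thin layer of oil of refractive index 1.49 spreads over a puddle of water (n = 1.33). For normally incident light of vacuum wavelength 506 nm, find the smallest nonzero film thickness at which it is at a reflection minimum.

170 nm

Ray reflecting at the top interface goes from n = 1.0 toward n = 1.49: a half-wave phase shift.
Bottom surface (1.49 → 1.33): reflection off a lower-index medium gives no phase shift.
Net: one phase inversion between the two reflected rays.
So the condition for destructive reflection is 2 n t = m λ.
Minimum nonzero at m = 1: t = λ / (2 n) = 506 / (2 × 1.49) = 170 nm.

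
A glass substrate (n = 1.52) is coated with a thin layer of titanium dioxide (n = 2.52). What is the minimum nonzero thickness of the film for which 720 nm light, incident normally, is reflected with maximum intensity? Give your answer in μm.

0.0714 μm

Top surface (1.0 → 2.52): reflection off a higher-index medium gives a half-wave phase shift.
At the lower boundary (n = 2.52 to n = 1.52) the reflected ray undergoes no phase shift.
Net: one phase inversion between the two reflected rays.
So the condition for constructive reflection is 2 n t = (m + ½) λ.
Minimum at m = 0: t = λ / (4 n) = 720 / (4 × 2.52) = 71.4 nm.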